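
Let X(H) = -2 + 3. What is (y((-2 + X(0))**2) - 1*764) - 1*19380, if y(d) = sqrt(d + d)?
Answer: -20144 + sqrt(2) ≈ -20143.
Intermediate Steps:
X(H) = 1
y(d) = sqrt(2)*sqrt(d) (y(d) = sqrt(2*d) = sqrt(2)*sqrt(d))
(y((-2 + X(0))**2) - 1*764) - 1*19380 = (sqrt(2)*sqrt((-2 + 1)**2) - 1*764) - 1*19380 = (sqrt(2)*sqrt((-1)**2) - 764) - 19380 = (sqrt(2)*sqrt(1) - 764) - 19380 = (sqrt(2)*1 - 764) - 19380 = (sqrt(2) - 764) - 19380 = (-764 + sqrt(2)) - 19380 = -20144 + sqrt(2)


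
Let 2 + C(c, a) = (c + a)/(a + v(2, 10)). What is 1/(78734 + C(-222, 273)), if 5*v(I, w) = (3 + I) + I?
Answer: 1372/108020559 ≈ 1.2701e-5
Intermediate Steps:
v(I, w) = ⅗ + 2*I/5 (v(I, w) = ((3 + I) + I)/5 = (3 + 2*I)/5 = ⅗ + 2*I/5)
C(c, a) = -2 + (a + c)/(7/5 + a) (C(c, a) = -2 + (c + a)/(a + (⅗ + (⅖)*2)) = -2 + (a + c)/(a + (⅗ + ⅘)) = -2 + (a + c)/(a + 7/5) = -2 + (a + c)/(7/5 + a))
1/(78734 + C(-222, 273)) = 1/(78734 + (-14 - 5*273 + 5*(-222))/(7 + 5*273)) = 1/(78734 + (-14 - 1365 - 1110)/(7 + 1365)) = 1/(78734 - 2489/1372) = 1/(108020559/1372) = 1372/108020559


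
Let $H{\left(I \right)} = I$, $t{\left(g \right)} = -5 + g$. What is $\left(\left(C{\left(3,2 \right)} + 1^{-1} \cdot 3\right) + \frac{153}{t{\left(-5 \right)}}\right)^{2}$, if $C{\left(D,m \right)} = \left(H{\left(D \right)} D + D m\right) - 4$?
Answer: $\frac{169}{100} \approx 1.69$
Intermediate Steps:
$C{\left(D,m \right)} = -4 + D^{2} + D m$ ($C{\left(D,m \right)} = \left(D D + D m\right) - 4 = \left(D^{2} + D m\right) - 4 = -4 + D^{2} + D m$)
$\left(\left(C{\left(3,2 \right)} + 1^{-1} \cdot 3\right) + \frac{153}{t{\left(-5 \right)}}\right)^{2} = \left(\left(\left(-4 + 3^{2} + 3 \cdot 2\right) + 1^{-1} \cdot 3\right) + \frac{153}{-5 - 5}\right)^{2} = \left(\left(\left(-4 + 9 + 6\right) + 1 \cdot 3\right) + \frac{153}{-10}\right)^{2} = \left(\left(11 + 3\right) + 153 \left(- \frac{1}{10}\right)\right)^{2} = \left(14 - \frac{153}{10}\right)^{2} = \left(- \frac{13}{10}\right)^{2} = \frac{169}{100}$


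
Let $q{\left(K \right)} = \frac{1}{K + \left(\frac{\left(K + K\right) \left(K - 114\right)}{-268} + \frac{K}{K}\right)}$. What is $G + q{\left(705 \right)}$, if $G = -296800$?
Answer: $- \frac{95584736934}{322051} \approx -2.968 \cdot 10^{5}$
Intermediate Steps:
$q{\left(K \right)} = \frac{1}{1 + K - \frac{K \left(-114 + K\right)}{134}}$ ($q{\left(K \right)} = \frac{1}{K + \left(2 K \left(-114 + K\right) \left(- \frac{1}{268}\right) + 1\right)} = \frac{1}{K - \left(-1 + \frac{K \left(-114 + K\right)}{134}\right)} = \frac{1}{1 + K - \frac{K \left(-114 + K\right)}{134}}$)
$G + q{\left(705 \right)} = -296800 + \frac{134}{134 - 705^{2} + 248 \cdot 705} = -296800 + \frac{134}{134 - 497025 + 174840} = -296800 + \frac{134}{-322051} = -296800 + 134 \left(- \frac{1}{322051}\right) = -296800 - \frac{134}{322051} = - \frac{95584736934}{322051}$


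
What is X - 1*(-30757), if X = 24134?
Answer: 54891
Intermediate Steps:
X - 1*(-30757) = 24134 - 1*(-30757) = 24134 + 30757 = 54891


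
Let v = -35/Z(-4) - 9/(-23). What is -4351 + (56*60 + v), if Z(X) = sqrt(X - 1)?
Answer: -22784/23 + 7*I*sqrt(5) ≈ -990.61 + 15.652*I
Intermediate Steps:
Z(X) = sqrt(-1 + X)
v = 9/23 + 7*I*sqrt(5) (v = -35/sqrt(-1 - 4) - 9/(-23) = -35*(-I*sqrt(5)/5) - 9*(-1/23) = -35*(-I*sqrt(5)/5) + 9/23 = -(-7)*I*sqrt(5) + 9/23 = 7*I*sqrt(5) + 9/23 = 9/23 + 7*I*sqrt(5) ≈ 0.3913 + 15.652*I)
-4351 + (56*60 + v) = -4351 + (56*60 + (9/23 + 7*I*sqrt(5))) = -4351 + (3360 + (9/23 + 7*I*sqrt(5))) = -4351 + (77289/23 + 7*I*sqrt(5)) = -22784/23 + 7*I*sqrt(5)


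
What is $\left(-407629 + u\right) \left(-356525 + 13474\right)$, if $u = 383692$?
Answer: $8211611787$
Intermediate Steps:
$\left(-407629 + u\right) \left(-356525 + 13474\right) = \left(-407629 + 383692\right) \left(-356525 + 13474\right) = \left(-23937\right) \left(-343051\right) = 8211611787$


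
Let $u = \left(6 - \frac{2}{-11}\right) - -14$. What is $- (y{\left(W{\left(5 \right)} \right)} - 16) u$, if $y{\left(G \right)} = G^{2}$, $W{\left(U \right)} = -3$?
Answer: $\frac{1554}{11} \approx 141.27$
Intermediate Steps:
$u = \frac{222}{11}$ ($u = \left(6 - - \frac{2}{11}\right) + 14 = \left(6 + \frac{2}{11}\right) + 14 = \frac{68}{11} + 14 = \frac{222}{11} \approx 20.182$)
$- (y{\left(W{\left(5 \right)} \right)} - 16) u = - (\left(-3\right)^{2} - 16) \frac{222}{11} = - (9 - 16) \frac{222}{11} = \left(-1\right) \left(-7\right) \frac{222}{11} = 7 \cdot \frac{222}{11} = \frac{1554}{11}$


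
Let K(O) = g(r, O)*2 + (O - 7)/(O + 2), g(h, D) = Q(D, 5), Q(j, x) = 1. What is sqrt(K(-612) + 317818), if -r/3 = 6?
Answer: sqrt(118261199590)/610 ≈ 563.76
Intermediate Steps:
r = -18 (r = -3*6 = -18)
g(h, D) = 1
K(O) = 2 + (-7 + O)/(2 + O) (K(O) = 1*2 + (O - 7)/(O + 2) = 2 + (-7 + O)/(2 + O))
sqrt(K(-612) + 317818) = sqrt(3*(-1 - 612)/(2 - 612) + 317818) = sqrt(3*(-613)/(-610) + 317818) = sqrt(3*(-1/610)*(-613) + 317818) = sqrt(1839/610 + 317818) = sqrt(193870819/610) = sqrt(118261199590)/610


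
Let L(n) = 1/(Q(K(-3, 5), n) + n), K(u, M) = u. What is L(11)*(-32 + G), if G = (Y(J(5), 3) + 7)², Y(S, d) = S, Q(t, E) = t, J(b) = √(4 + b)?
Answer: 17/2 ≈ 8.5000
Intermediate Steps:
L(n) = 1/(-3 + n)
G = 100 (G = (√(4 + 5) + 7)² = (√9 + 7)² = (3 + 7)² = 10² = 100)
L(11)*(-32 + G) = (-32 + 100)/(-3 + 11) = 68/8 = (⅛)*68 = 17/2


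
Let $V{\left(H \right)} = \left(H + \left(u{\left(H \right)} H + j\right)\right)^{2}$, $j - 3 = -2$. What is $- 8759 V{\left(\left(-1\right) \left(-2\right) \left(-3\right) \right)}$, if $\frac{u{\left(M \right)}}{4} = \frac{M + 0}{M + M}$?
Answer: $-2531351$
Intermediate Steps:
$j = 1$ ($j = 3 - 2 = 1$)
$u{\left(M \right)} = 2$ ($u{\left(M \right)} = 4 \frac{M + 0}{M + M} = 4 \frac{M}{2 M} = 4 M \frac{1}{2 M} = 4 \cdot \frac{1}{2} = 2$)
$V{\left(H \right)} = \left(1 + 3 H\right)^{2}$ ($V{\left(H \right)} = \left(H + \left(2 H + 1\right)\right)^{2} = \left(H + \left(1 + 2 H\right)\right)^{2} = \left(1 + 3 H\right)^{2}$)
$- 8759 V{\left(\left(-1\right) \left(-2\right) \left(-3\right) \right)} = - 8759 \left(1 + 3 \left(-1\right) \left(-2\right) \left(-3\right)\right)^{2} = - 8759 \left(1 + 3 \cdot 2 \left(-3\right)\right)^{2} = - 8759 \left(1 + 3 \left(-6\right)\right)^{2} = - 8759 \left(1 - 18\right)^{2} = - 8759 \left(-17\right)^{2} = \left(-8759\right) 289 = -2531351$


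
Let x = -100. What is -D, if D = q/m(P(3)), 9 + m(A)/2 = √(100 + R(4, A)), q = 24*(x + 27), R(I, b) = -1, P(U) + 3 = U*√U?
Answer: 438 + 146*√11 ≈ 922.23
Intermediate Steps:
P(U) = -3 + U^(3/2) (P(U) = -3 + U*√U = -3 + U^(3/2))
q = -1752 (q = 24*(-100 + 27) = 24*(-73) = -1752)
m(A) = -18 + 6*√11 (m(A) = -18 + 2*√(100 - 1) = -18 + 2*√99 = -18 + 2*(3*√11) = -18 + 6*√11)
D = -1752/(-18 + 6*√11) ≈ -922.23
-D = -(-438 - 146*√11) = 438 + 146*√11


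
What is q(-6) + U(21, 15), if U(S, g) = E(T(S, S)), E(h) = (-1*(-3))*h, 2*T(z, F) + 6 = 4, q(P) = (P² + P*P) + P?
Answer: 63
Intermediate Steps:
q(P) = P + 2*P² (q(P) = (P² + P²) + P = 2*P² + P = P + 2*P²)
T(z, F) = -1 (T(z, F) = -3 + (½)*4 = -3 + 2 = -1)
E(h) = 3*h
U(S, g) = -3 (U(S, g) = 3*(-1) = -3)
q(-6) + U(21, 15) = -6*(1 + 2*(-6)) - 3 = -6*(1 - 12) - 3 = -6*(-11) - 3 = 66 - 3 = 63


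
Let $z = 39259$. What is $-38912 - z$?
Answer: $-78171$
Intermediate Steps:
$-38912 - z = -38912 - 39259 = -78171$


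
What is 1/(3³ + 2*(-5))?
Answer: 1/17 ≈ 0.058824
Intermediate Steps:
1/(3³ + 2*(-5)) = 1/(27 - 10) = 1/17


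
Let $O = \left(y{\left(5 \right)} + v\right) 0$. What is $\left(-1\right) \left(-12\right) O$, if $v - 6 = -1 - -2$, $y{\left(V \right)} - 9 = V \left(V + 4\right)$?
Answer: $0$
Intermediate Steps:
$y{\left(V \right)} = 9 + V \left(4 + V\right)$ ($y{\left(V \right)} = 9 + V \left(V + 4\right) = 9 + V \left(4 + V\right)$)
$v = 7$ ($v = 6 - -1 = 6 + \left(-1 + 2\right) = 6 + 1 = 7$)
$O = 0$ ($O = \left(\left(9 + 5^{2} + 4 \cdot 5\right) + 7\right) 0 = \left(\left(9 + 25 + 20\right) + 7\right) 0 = \left(54 + 7\right) 0 = 61 \cdot 0 = 0$)
$\left(-1\right) \left(-12\right) O = \left(-1\right) \left(-12\right) 0 = 12 \cdot 0 = 0$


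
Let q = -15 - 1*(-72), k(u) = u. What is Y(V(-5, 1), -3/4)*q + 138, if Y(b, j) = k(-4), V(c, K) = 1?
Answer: -90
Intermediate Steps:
Y(b, j) = -4
q = 57 (q = -15 + 72 = 57)
Y(V(-5, 1), -3/4)*q + 138 = -4*57 + 138 = -228 + 138 = -90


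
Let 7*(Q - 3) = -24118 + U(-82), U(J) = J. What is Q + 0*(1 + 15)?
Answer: -24179/7 ≈ -3454.1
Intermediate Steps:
Q = -24179/7 (Q = 3 + (-24118 - 82)/7 = 3 + (⅐)*(-24200) = 3 - 24200/7 = -24179/7 ≈ -3454.1)
Q + 0*(1 + 15) = -24179/7 + 0*(1 + 15) = -24179/7 + 0*16 = -24179/7 + 0 = -24179/7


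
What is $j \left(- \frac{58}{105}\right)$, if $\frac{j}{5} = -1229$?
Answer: $\frac{71282}{21} \approx 3394.4$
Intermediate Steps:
$j = -6145$ ($j = 5 \left(-1229\right) = -6145$)
$j \left(- \frac{58}{105}\right) = - 6145 \left(- \frac{58}{105}\right) = - 6145 \left(\left(-58\right) \frac{1}{105}\right) = \left(-6145\right) \left(- \frac{58}{105}\right) = \frac{71282}{21}$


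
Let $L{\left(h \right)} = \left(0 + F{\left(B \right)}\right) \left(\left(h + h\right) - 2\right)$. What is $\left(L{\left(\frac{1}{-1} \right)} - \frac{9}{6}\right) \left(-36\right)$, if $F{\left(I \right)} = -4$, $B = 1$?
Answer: $-522$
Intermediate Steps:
$L{\left(h \right)} = 8 - 8 h$ ($L{\left(h \right)} = \left(0 - 4\right) \left(\left(h + h\right) - 2\right) = - 4 \left(2 h - 2\right) = - 4 \left(-2 + 2 h\right) = 8 - 8 h$)
$\left(L{\left(\frac{1}{-1} \right)} - \frac{9}{6}\right) \left(-36\right) = \left(\left(8 - \frac{8}{-1}\right) - \frac{9}{6}\right) \left(-36\right) = \left(\left(8 - -8\right) - \frac{3}{2}\right) \left(-36\right) = \left(\left(8 + 8\right) - \frac{3}{2}\right) \left(-36\right) = \left(16 - \frac{3}{2}\right) \left(-36\right) = \frac{29}{2} \left(-36\right) = -522$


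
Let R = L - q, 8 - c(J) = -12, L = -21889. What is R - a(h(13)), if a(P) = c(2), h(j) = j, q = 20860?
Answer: -42769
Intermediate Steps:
c(J) = 20 (c(J) = 8 - 1*(-12) = 8 + 12 = 20)
a(P) = 20
R = -42749 (R = -21889 - 1*20860 = -21889 - 20860 = -42749)
R - a(h(13)) = -42749 - 1*20 = -42749 - 20 = -42769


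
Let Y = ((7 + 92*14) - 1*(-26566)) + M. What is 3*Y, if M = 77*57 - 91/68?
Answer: 6578727/68 ≈ 96746.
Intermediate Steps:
M = 298361/68 (M = 4389 - 91*1/68 = 4389 - 91/68 = 298361/68 ≈ 4387.7)
Y = 2192909/68 (Y = ((7 + 92*14) - 1*(-26566)) + 298361/68 = ((7 + 1288) + 26566) + 298361/68 = (1295 + 26566) + 298361/68 = 27861 + 298361/68 = 2192909/68 ≈ 32249.)
3*Y = 3*(2192909/68) = 6578727/68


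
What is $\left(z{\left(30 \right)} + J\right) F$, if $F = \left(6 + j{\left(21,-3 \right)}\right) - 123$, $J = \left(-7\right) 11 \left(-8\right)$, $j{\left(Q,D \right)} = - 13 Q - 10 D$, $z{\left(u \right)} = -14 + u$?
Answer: $-227520$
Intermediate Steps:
$J = 616$ ($J = \left(-77\right) \left(-8\right) = 616$)
$F = -360$ ($F = \left(6 - 243\right) - 123 = -237 - 123 = -360$)
$\left(z{\left(30 \right)} + J\right) F = \left(\left(-14 + 30\right) + 616\right) \left(-360\right) = \left(16 + 616\right) \left(-360\right) = 632 \left(-360\right) = -227520$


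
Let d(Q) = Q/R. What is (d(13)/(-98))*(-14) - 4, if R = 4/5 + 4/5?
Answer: -159/56 ≈ -2.8393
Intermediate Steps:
R = 8/5 (R = 4*(1/5) + 4*(1/5) = 4/5 + 4/5 = 8/5 ≈ 1.6000)
d(Q) = 5*Q/8 (d(Q) = Q/(8/5) = Q*(5/8) = 5*Q/8)
(d(13)/(-98))*(-14) - 4 = (((5/8)*13)/(-98))*(-14) - 4 = ((65/8)*(-1/98))*(-14) - 4 = -65/784*(-14) - 4 = 65/56 - 4 = -159/56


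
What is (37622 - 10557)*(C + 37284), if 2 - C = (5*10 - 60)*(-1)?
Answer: 1008874940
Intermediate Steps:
C = -8 (C = 2 - (5*10 - 60)*(-1) = 2 - (50 - 60)*(-1) = 2 - (-10)*(-1) = 2 - 1*10 = 2 - 10 = -8)
(37622 - 10557)*(C + 37284) = (37622 - 10557)*(-8 + 37284) = 27065*37276 = 1008874940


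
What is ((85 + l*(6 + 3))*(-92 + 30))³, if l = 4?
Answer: -422212590008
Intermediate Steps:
((85 + l*(6 + 3))*(-92 + 30))³ = ((85 + 4*(6 + 3))*(-92 + 30))³ = ((85 + 4*9)*(-62))³ = ((85 + 36)*(-62))³ = (121*(-62))³ = (-7502)³ = -422212590008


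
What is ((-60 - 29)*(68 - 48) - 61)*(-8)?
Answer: 14728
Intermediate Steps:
((-60 - 29)*(68 - 48) - 61)*(-8) = (-89*20 - 61)*(-8) = (-1780 - 61)*(-8) = -1841*(-8) = 14728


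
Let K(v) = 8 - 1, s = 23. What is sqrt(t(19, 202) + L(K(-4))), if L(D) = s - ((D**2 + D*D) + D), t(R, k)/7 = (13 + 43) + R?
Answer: sqrt(443) ≈ 21.048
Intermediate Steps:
t(R, k) = 392 + 7*R (t(R, k) = 7*((13 + 43) + R) = 7*(56 + R) = 392 + 7*R)
K(v) = 7
L(D) = 23 - D - 2*D**2 (L(D) = 23 - ((D**2 + D*D) + D) = 23 - ((D**2 + D**2) + D) = 23 - (2*D**2 + D) = 23 - (D + 2*D**2) = 23 + (-D - 2*D**2) = 23 - D - 2*D**2)
sqrt(t(19, 202) + L(K(-4))) = sqrt((392 + 7*19) + (23 - 1*7 - 2*7**2)) = sqrt((392 + 133) + (23 - 7 - 2*49)) = sqrt(525 + (23 - 7 - 98)) = sqrt(525 - 82) = sqrt(443)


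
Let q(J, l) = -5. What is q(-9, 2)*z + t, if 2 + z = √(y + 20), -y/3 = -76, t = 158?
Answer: 168 - 10*√62 ≈ 89.260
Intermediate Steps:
y = 228 (y = -3*(-76) = 228)
z = -2 + 2*√62 (z = -2 + √(228 + 20) = -2 + √248 = -2 + 2*√62 ≈ 13.748)
q(-9, 2)*z + t = -5*(-2 + 2*√62) + 158 = (10 - 10*√62) + 158 = 168 - 10*√62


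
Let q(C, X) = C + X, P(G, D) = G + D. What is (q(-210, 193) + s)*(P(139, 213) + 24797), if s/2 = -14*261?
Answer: -184216425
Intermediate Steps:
P(G, D) = D + G
s = -7308 (s = 2*(-14*261) = 2*(-3654) = -7308)
(q(-210, 193) + s)*(P(139, 213) + 24797) = ((-210 + 193) - 7308)*((213 + 139) + 24797) = (-17 - 7308)*(352 + 24797) = -7325*25149 = -184216425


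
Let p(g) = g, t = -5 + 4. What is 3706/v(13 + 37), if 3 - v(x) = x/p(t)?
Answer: 3706/53 ≈ 69.925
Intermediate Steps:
t = -1
v(x) = 3 + x (v(x) = 3 - x/(-1) = 3 - (-1)*x = 3 + x)
3706/v(13 + 37) = 3706/(3 + (13 + 37)) = 3706/(3 + 50) = 3706/53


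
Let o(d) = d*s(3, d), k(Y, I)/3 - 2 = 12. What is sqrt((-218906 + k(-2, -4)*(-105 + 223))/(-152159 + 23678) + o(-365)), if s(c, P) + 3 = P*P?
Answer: 4*I*sqrt(50167982064281055)/128481 ≈ 6973.2*I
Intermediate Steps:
k(Y, I) = 42 (k(Y, I) = 6 + 3*12 = 6 + 36 = 42)
s(c, P) = -3 + P**2 (s(c, P) = -3 + P*P = -3 + P**2)
o(d) = d*(-3 + d**2)
sqrt((-218906 + k(-2, -4)*(-105 + 223))/(-152159 + 23678) + o(-365)) = sqrt((-218906 + 42*(-105 + 223))/(-152159 + 23678) - 365*(-3 + (-365)**2)) = sqrt((-218906 + 42*118)/(-128481) - 365*(-3 + 133225)) = sqrt((-218906 + 4956)*(-1/128481) - 365*133222) = sqrt(-213950*(-1/128481) - 48626030) = sqrt(213950/128481 - 48626030) = sqrt(-6247520746480/128481) = 4*I*sqrt(50167982064281055)/128481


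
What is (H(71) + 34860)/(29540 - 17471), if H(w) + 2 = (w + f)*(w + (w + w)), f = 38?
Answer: 58075/12069 ≈ 4.8119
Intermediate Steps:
H(w) = -2 + 3*w*(38 + w) (H(w) = -2 + (w + 38)*(w + (w + w)) = -2 + (38 + w)*(w + 2*w) = -2 + (38 + w)*(3*w) = -2 + 3*w*(38 + w))
(H(71) + 34860)/(29540 - 17471) = ((-2 + 3*71² + 114*71) + 34860)/(29540 - 17471) = ((-2 + 3*5041 + 8094) + 34860)/12069 = ((-2 + 15123 + 8094) + 34860)*(1/12069) = (23215 + 34860)*(1/12069) = 58075*(1/12069) = 58075/12069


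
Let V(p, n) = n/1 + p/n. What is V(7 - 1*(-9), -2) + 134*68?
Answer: 9102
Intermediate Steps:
V(p, n) = n + p/n (V(p, n) = n*1 + p/n = n + p/n)
V(7 - 1*(-9), -2) + 134*68 = (-2 + (7 - 1*(-9))/(-2)) + 134*68 = (-2 + (7 + 9)*(-1/2)) + 9112 = (-2 + 16*(-1/2)) + 9112 = (-2 - 8) + 9112 = -10 + 9112 = 9102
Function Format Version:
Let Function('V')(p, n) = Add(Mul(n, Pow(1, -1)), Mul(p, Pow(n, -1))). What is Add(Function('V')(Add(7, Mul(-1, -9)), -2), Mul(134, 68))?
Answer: 9102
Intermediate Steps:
Function('V')(p, n) = Add(n, Mul(p, Pow(n, -1))) (Function('V')(p, n) = Add(Mul(n, 1), Mul(p, Pow(n, -1))) = Add(n, Mul(p, Pow(n, -1))))
Add(Function('V')(Add(7, Mul(-1, -9)), -2), Mul(134, 68)) = Add(Add(-2, Mul(Add(7, Mul(-1, -9)), Pow(-2, -1))), Mul(134, 68)) = Add(Add(-2, Mul(Add(7, 9), Rational(-1, 2))), 9112) = Add(Add(-2, Mul(16, Rational(-1, 2))), 9112) = Add(Add(-2, -8), 9112) = Add(-10, 9112) = 9102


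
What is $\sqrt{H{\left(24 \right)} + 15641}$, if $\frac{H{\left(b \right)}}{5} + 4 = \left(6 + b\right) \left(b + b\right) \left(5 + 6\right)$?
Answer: $\sqrt{94821} \approx 307.93$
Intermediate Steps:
$H{\left(b \right)} = -20 + 110 b \left(6 + b\right)$ ($H{\left(b \right)} = -20 + 5 \left(6 + b\right) \left(b + b\right) \left(5 + 6\right) = -20 + 5 \left(6 + b\right) 2 b 11 = -20 + 5 \cdot 2 b \left(6 + b\right) 11 = -20 + 5 \cdot 22 b \left(6 + b\right) = -20 + 110 b \left(6 + b\right)$)
$\sqrt{H{\left(24 \right)} + 15641} = \sqrt{\left(-20 + 110 \cdot 24^{2} + 660 \cdot 24\right) + 15641} = \sqrt{\left(-20 + 110 \cdot 576 + 15840\right) + 15641} = \sqrt{\left(-20 + 63360 + 15840\right) + 15641} = \sqrt{79180 + 15641} = \sqrt{94821}$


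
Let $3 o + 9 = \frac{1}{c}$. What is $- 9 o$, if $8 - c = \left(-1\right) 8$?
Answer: $\frac{429}{16} \approx 26.813$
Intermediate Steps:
$c = 16$ ($c = 8 - \left(-1\right) 8 = 8 - -8 = 8 + 8 = 16$)
$o = - \frac{143}{48}$ ($o = -3 + \frac{1}{3 \cdot 16} = -3 + \frac{1}{3} \cdot \frac{1}{16} = -3 + \frac{1}{48} = - \frac{143}{48} \approx -2.9792$)
$- 9 o = \left(-9\right) \left(- \frac{143}{48}\right) = \frac{429}{16}$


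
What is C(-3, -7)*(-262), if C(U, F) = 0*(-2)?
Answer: 0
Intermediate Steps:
C(U, F) = 0
C(-3, -7)*(-262) = 0*(-262) = 0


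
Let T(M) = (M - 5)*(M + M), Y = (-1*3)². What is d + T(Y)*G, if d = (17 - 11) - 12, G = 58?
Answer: 4170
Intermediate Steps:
d = -6 (d = 6 - 12 = -6)
Y = 9 (Y = (-3)² = 9)
T(M) = 2*M*(-5 + M) (T(M) = (-5 + M)*(2*M) = 2*M*(-5 + M))
d + T(Y)*G = -6 + (2*9*(-5 + 9))*58 = -6 + (2*9*4)*58 = -6 + 72*58 = -6 + 4176 = 4170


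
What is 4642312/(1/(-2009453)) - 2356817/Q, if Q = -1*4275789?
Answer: -39886730932193783287/4275789 ≈ -9.3285e+12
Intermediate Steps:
Q = -4275789
4642312/(1/(-2009453)) - 2356817/Q = 4642312/(1/(-2009453)) - 2356817/(-4275789) = 4642312/(-1/2009453) - 2356817*(-1/4275789) = 4642312*(-2009453) + 2356817/4275789 = -9328507775336 + 2356817/4275789 = -39886730932193783287/4275789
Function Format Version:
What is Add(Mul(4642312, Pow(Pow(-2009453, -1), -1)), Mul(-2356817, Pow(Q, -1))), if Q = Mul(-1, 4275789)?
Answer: Rational(-39886730932193783287, 4275789) ≈ -9.3285e+12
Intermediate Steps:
Q = -4275789
Add(Mul(4642312, Pow(Pow(-2009453, -1), -1)), Mul(-2356817, Pow(Q, -1))) = Add(Mul(4642312, Pow(Pow(-2009453, -1), -1)), Mul(-2356817, Pow(-4275789, -1))) = Add(Mul(4642312, Pow(Rational(-1, 2009453), -1)), Mul(-2356817, Rational(-1, 4275789))) = Add(Mul(4642312, -2009453), Rational(2356817, 4275789)) = Add(-9328507775336, Rational(2356817, 4275789)) = Rational(-39886730932193783287, 4275789)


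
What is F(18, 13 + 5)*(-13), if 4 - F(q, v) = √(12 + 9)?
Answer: -52 + 13*√21 ≈ 7.5735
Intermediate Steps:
F(q, v) = 4 - √21 (F(q, v) = 4 - √(12 + 9) = 4 - √21)
F(18, 13 + 5)*(-13) = (4 - √21)*(-13) = -52 + 13*√21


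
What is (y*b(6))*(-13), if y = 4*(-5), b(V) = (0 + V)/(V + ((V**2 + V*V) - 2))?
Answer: 390/19 ≈ 20.526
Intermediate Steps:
b(V) = V/(-2 + V + 2*V**2) (b(V) = V/(V + ((V**2 + V**2) - 2)) = V/(V + (2*V**2 - 2)) = V/(V + (-2 + 2*V**2)) = V/(-2 + V + 2*V**2))
y = -20
(y*b(6))*(-13) = -120/(-2 + 6 + 2*6**2)*(-13) = -120/(-2 + 6 + 2*36)*(-13) = -120/(-2 + 6 + 72)*(-13) = -120/76*(-13) = -20*3/38*(-13) = -30/19*(-13) = 390/19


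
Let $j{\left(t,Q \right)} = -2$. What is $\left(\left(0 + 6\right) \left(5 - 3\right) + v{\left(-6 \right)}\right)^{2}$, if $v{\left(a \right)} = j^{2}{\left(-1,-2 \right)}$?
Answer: $256$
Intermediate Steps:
$v{\left(a \right)} = 4$ ($v{\left(a \right)} = \left(-2\right)^{2} = 4$)
$\left(\left(0 + 6\right) \left(5 - 3\right) + v{\left(-6 \right)}\right)^{2} = \left(\left(0 + 6\right) \left(5 - 3\right) + 4\right)^{2} = \left(6 \left(5 - 3\right) + 4\right)^{2} = \left(6 \cdot 2 + 4\right)^{2} = \left(12 + 4\right)^{2} = 16^{2} = 256$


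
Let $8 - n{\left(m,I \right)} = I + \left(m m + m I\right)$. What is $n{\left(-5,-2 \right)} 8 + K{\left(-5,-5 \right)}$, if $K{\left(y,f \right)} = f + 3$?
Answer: $-202$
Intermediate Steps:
$K{\left(y,f \right)} = 3 + f$
$n{\left(m,I \right)} = 8 - I - m^{2} - I m$ ($n{\left(m,I \right)} = 8 - \left(I + \left(m m + m I\right)\right) = 8 - \left(I + \left(m^{2} + I m\right)\right) = 8 - \left(I + m^{2} + I m\right) = 8 - I - m^{2} - I m$)
$n{\left(-5,-2 \right)} 8 + K{\left(-5,-5 \right)} = \left(8 - -2 - \left(-5\right)^{2} - \left(-2\right) \left(-5\right)\right) 8 + \left(3 - 5\right) = \left(8 + 2 - 25 - 10\right) 8 - 2 = \left(-25\right) 8 - 2 = -200 - 2 = -202$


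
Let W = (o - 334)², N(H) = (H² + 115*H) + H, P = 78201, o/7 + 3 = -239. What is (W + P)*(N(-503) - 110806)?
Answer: 351435047175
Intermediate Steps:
o = -1694 (o = -21 + 7*(-239) = -21 - 1673 = -1694)
N(H) = H² + 116*H
W = 4112784 (W = (-1694 - 334)² = (-2028)² = 4112784)
(W + P)*(N(-503) - 110806) = (4112784 + 78201)*(-503*(116 - 503) - 110806) = 4190985*(-503*(-387) - 110806) = 4190985*(194661 - 110806) = 4190985*83855 = 351435047175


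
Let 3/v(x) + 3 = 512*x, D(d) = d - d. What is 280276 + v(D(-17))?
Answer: 280275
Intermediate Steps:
D(d) = 0
v(x) = 3/(-3 + 512*x)
280276 + v(D(-17)) = 280276 + 3/(-3 + 512*0) = 280276 + 3/(-3 + 0) = 280276 + 3/(-3) = 280276 + 3*(-1/3) = 280276 - 1 = 280275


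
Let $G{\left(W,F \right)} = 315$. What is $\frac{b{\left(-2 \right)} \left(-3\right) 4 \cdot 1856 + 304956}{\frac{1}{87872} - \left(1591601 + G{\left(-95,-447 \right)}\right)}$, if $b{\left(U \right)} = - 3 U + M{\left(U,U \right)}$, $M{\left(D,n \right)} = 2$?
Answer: $- \frac{3713470720}{46628280917} \approx -0.07964$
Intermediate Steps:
$b{\left(U \right)} = 2 - 3 U$ ($b{\left(U \right)} = - 3 U + 2 = 2 - 3 U$)
$\frac{b{\left(-2 \right)} \left(-3\right) 4 \cdot 1856 + 304956}{\frac{1}{87872} - \left(1591601 + G{\left(-95,-447 \right)}\right)} = \frac{\left(2 - -6\right) \left(-3\right) 4 \cdot 1856 + 304956}{\frac{1}{87872} - 1591916} = \frac{\left(2 + 6\right) \left(-3\right) 4 \cdot 1856 + 304956}{\frac{1}{87872} - 1591916} = \frac{8 \left(-3\right) 4 \cdot 1856 + 304956}{\frac{1}{87872} - 1591916} = \frac{\left(-24\right) 4 \cdot 1856 + 304956}{- \frac{139884842751}{87872}} = \left(\left(-96\right) 1856 + 304956\right) \left(- \frac{87872}{139884842751}\right) = \left(-178176 + 304956\right) \left(- \frac{87872}{139884842751}\right) = 126780 \left(- \frac{87872}{139884842751}\right) = - \frac{3713470720}{46628280917}$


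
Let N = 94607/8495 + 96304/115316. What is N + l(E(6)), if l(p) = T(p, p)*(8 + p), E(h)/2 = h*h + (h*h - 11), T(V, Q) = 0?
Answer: 2931950823/244902355 ≈ 11.972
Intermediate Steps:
E(h) = -22 + 4*h² (E(h) = 2*(h*h + (h*h - 11)) = 2*(h² + (h² - 11)) = 2*(h² + (-11 + h²)) = 2*(-11 + 2*h²) = -22 + 4*h²)
N = 2931950823/244902355 (N = 94607*(1/8495) + 96304*(1/115316) = 94607/8495 + 24076/28829 = 2931950823/244902355 ≈ 11.972)
l(p) = 0 (l(p) = 0*(8 + p) = 0)
N + l(E(6)) = 2931950823/244902355 + 0 = 2931950823/244902355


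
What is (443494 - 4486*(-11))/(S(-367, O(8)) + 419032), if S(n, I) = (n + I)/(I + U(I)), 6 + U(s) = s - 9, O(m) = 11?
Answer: 862470/733217 ≈ 1.1763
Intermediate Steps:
U(s) = -15 + s (U(s) = -6 + (s - 9) = -6 + (-9 + s) = -15 + s)
S(n, I) = (I + n)/(-15 + 2*I) (S(n, I) = (n + I)/(I + (-15 + I)) = (I + n)/(-15 + 2*I))
(443494 - 4486*(-11))/(S(-367, O(8)) + 419032) = (443494 - 4486*(-11))/((11 - 367)/(-15 + 2*11) + 419032) = (443494 + 49346)/(-356/(-15 + 22) + 419032) = 492840/(-356/7 + 419032) = 492840/(2932868/7) = 492840*(7/2932868) = 862470/733217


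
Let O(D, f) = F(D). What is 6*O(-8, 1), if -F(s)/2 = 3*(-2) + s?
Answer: 168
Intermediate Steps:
F(s) = 12 - 2*s (F(s) = -2*(3*(-2) + s) = -2*(-6 + s) = 12 - 2*s)
O(D, f) = 12 - 2*D
6*O(-8, 1) = 6*(12 - 2*(-8)) = 6*(12 + 16) = 6*28 = 168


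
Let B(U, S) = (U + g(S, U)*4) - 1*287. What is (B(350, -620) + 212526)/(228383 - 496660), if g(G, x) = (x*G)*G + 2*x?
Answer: -538375389/268277 ≈ -2006.8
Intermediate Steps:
g(G, x) = 2*x + x*G**2 (g(G, x) = (G*x)*G + 2*x = x*G**2 + 2*x = 2*x + x*G**2)
B(U, S) = -287 + U + 4*U*(2 + S**2) (B(U, S) = (U + (U*(2 + S**2))*4) - 1*287 = (U + 4*U*(2 + S**2)) - 287 = -287 + U + 4*U*(2 + S**2))
(B(350, -620) + 212526)/(228383 - 496660) = ((-287 + 350 + 4*350*(2 + (-620)**2)) + 212526)/(228383 - 496660) = ((-287 + 350 + 4*350*(2 + 384400)) + 212526)/(-268277) = ((-287 + 350 + 4*350*384402) + 212526)*(-1/268277) = ((-287 + 350 + 538162800) + 212526)*(-1/268277) = (538162863 + 212526)*(-1/268277) = 538375389*(-1/268277) = -538375389/268277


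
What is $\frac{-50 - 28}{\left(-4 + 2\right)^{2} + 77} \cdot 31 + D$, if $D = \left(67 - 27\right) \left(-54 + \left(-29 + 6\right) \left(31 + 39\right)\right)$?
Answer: $- \frac{1797926}{27} \approx -66590.0$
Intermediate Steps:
$D = -66560$ ($D = 40 \left(-54 - 1610\right) = 40 \left(-1664\right) = -66560$)
$\frac{-50 - 28}{\left(-4 + 2\right)^{2} + 77} \cdot 31 + D = \frac{-50 - 28}{\left(-4 + 2\right)^{2} + 77} \cdot 31 - 66560 = - \frac{78}{\left(-2\right)^{2} + 77} \cdot 31 - 66560 = - \frac{78}{4 + 77} \cdot 31 - 66560 = - \frac{78}{81} \cdot 31 - 66560 = \left(-78\right) \frac{1}{81} \cdot 31 - 66560 = \left(- \frac{26}{27}\right) 31 - 66560 = - \frac{806}{27} - 66560 = - \frac{1797926}{27}$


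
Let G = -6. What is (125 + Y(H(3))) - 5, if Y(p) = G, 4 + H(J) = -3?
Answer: 114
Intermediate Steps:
H(J) = -7 (H(J) = -4 - 3 = -7)
Y(p) = -6
(125 + Y(H(3))) - 5 = (125 - 6) - 5 = 119 - 5 = 114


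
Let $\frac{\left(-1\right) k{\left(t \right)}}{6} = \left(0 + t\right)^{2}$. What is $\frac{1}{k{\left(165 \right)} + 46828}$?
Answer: $- \frac{1}{116522} \approx -8.5821 \cdot 10^{-6}$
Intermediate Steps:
$k{\left(t \right)} = - 6 t^{2}$ ($k{\left(t \right)} = - 6 \left(0 + t\right)^{2} = - 6 t^{2}$)
$\frac{1}{k{\left(165 \right)} + 46828} = \frac{1}{- 6 \cdot 165^{2} + 46828} = \frac{1}{\left(-6\right) 27225 + 46828} = \frac{1}{-163350 + 46828} = \frac{1}{-116522} = - \frac{1}{116522}$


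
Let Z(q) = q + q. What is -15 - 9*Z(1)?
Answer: -33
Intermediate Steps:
Z(q) = 2*q
-15 - 9*Z(1) = -15 - 18 = -33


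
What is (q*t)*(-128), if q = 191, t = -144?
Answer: 3520512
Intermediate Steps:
(q*t)*(-128) = (191*(-144))*(-128) = -27504*(-128) = 3520512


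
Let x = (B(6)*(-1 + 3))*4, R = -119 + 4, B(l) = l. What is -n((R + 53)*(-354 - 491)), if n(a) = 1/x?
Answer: -1/48 ≈ -0.020833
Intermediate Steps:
R = -115
x = 48 (x = (6*(-1 + 3))*4 = (6*2)*4 = 12*4 = 48)
n(a) = 1/48
-n((R + 53)*(-354 - 491)) = -1*1/48 = -1/48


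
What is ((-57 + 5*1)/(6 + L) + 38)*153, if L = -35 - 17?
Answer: 137700/23 ≈ 5987.0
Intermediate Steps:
L = -52
((-57 + 5*1)/(6 + L) + 38)*153 = ((-57 + 5*1)/(6 - 52) + 38)*153 = ((-57 + 5)/(-46) + 38)*153 = (-52*(-1/46) + 38)*153 = (26/23 + 38)*153 = (900/23)*153 = 137700/23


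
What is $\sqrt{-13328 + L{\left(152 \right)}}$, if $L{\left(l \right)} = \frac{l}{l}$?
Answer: $i \sqrt{13327} \approx 115.44 i$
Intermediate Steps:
$L{\left(l \right)} = 1$
$\sqrt{-13328 + L{\left(152 \right)}} = \sqrt{-13328 + 1} = \sqrt{-13327} = i \sqrt{13327}$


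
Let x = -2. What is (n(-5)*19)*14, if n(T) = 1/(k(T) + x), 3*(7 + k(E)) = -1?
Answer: -57/2 ≈ -28.500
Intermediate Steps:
k(E) = -22/3 (k(E) = -7 + (1/3)*(-1) = -7 - 1/3 = -22/3)
n(T) = -3/28 (n(T) = 1/(-22/3 - 2) = 1/(-28/3) = -3/28)
(n(-5)*19)*14 = -3/28*19*14 = -57/28*14 = -57/2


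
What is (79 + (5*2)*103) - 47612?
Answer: -46503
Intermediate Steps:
(79 + (5*2)*103) - 47612 = (79 + 10*103) - 47612 = (79 + 1030) - 47612 = 1109 - 47612 = -46503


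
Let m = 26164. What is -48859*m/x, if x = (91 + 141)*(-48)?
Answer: 319586719/2784 ≈ 1.1479e+5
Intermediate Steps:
x = -11136 (x = 232*(-48) = -11136)
-48859*m/x = -48859/((-11136/26164)) = -48859/((-11136*1/26164)) = -48859/(-2784/6541) = -48859*(-6541/2784) = 319586719/2784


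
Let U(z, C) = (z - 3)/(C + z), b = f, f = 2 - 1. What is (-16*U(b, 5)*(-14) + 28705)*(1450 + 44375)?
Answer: 1311985025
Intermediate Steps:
f = 1
b = 1
U(z, C) = (-3 + z)/(C + z)
(-16*U(b, 5)*(-14) + 28705)*(1450 + 44375) = (-16*(-3 + 1)/(5 + 1)*(-14) + 28705)*(1450 + 44375) = (-16*(-2)/6*(-14) + 28705)*45825 = (-8*(-2)/3*(-14) + 28705)*45825 = (-16*(-⅓)*(-14) + 28705)*45825 = ((16/3)*(-14) + 28705)*45825 = (-224/3 + 28705)*45825 = (85891/3)*45825 = 1311985025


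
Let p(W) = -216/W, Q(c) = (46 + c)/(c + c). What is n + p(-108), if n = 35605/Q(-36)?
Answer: -256354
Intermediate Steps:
Q(c) = (46 + c)/(2*c) (Q(c) = (46 + c)/((2*c)) = (46 + c)*(1/(2*c)) = (46 + c)/(2*c))
n = -256356 (n = 35605/(((½)*(46 - 36)/(-36))) = 35605/(((½)*(-1/36)*10)) = 35605/(-5/36) = 35605*(-36/5) = -256356)
n + p(-108) = -256356 - 216/(-108) = -256356 - 216*(-1/108) = -256356 + 2 = -256354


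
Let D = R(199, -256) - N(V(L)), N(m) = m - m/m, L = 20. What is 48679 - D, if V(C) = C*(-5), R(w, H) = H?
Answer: 48834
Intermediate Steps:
V(C) = -5*C
N(m) = -1 + m (N(m) = m - 1*1 = m - 1 = -1 + m)
D = -155 (D = -256 - (-1 - 5*20) = -256 - (-1 - 100) = -256 - 1*(-101) = -256 + 101 = -155)
48679 - D = 48679 - 1*(-155) = 48679 + 155 = 48834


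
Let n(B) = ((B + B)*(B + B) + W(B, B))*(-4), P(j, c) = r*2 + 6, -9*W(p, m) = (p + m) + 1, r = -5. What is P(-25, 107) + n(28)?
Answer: -37568/3 ≈ -12523.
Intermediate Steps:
W(p, m) = -1/9 - m/9 - p/9 (W(p, m) = -((p + m) + 1)/9 = -((m + p) + 1)/9 = -(1 + m + p)/9 = -1/9 - m/9 - p/9)
P(j, c) = -4 (P(j, c) = -5*2 + 6 = -10 + 6 = -4)
n(B) = 4/9 - 16*B**2 + 8*B/9 (n(B) = ((B + B)*(B + B) + (-1/9 - B/9 - B/9))*(-4) = ((2*B)*(2*B) + (-1/9 - 2*B/9))*(-4) = (4*B**2 + (-1/9 - 2*B/9))*(-4) = (-1/9 + 4*B**2 - 2*B/9)*(-4) = 4/9 - 16*B**2 + 8*B/9)
P(-25, 107) + n(28) = -4 + (4/9 - 16*28**2 + (8/9)*28) = -4 + (4/9 - 16*784 + 224/9) = -4 + (4/9 - 12544 + 224/9) = -4 - 37556/3 = -37568/3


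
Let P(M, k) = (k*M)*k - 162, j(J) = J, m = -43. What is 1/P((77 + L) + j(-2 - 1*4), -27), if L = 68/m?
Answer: 43/2169099 ≈ 1.9824e-5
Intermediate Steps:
L = -68/43 (L = 68/(-43) = 68*(-1/43) = -68/43 ≈ -1.5814)
P(M, k) = -162 + M*k**2 (P(M, k) = (M*k)*k - 162 = M*k**2 - 162 = -162 + M*k**2)
1/P((77 + L) + j(-2 - 1*4), -27) = 1/(-162 + ((77 - 68/43) + (-2 - 1*4))*(-27)**2) = 1/(-162 + (3243/43 + (-2 - 4))*729) = 1/(-162 + (3243/43 - 6)*729) = 1/(-162 + (2985/43)*729) = 1/(-162 + 2176065/43) = 1/(2169099/43) = 43/2169099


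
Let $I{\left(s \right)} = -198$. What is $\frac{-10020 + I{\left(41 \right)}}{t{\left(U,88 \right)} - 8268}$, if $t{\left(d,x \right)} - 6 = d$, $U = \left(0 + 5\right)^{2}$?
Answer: $\frac{10218}{8237} \approx 1.2405$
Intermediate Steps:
$U = 25$ ($U = 5^{2} = 25$)
$t{\left(d,x \right)} = 6 + d$
$\frac{-10020 + I{\left(41 \right)}}{t{\left(U,88 \right)} - 8268} = \frac{-10020 - 198}{\left(6 + 25\right) - 8268} = - \frac{10218}{31 - 8268} = - \frac{10218}{-8237} = \left(-10218\right) \left(- \frac{1}{8237}\right) = \frac{10218}{8237}$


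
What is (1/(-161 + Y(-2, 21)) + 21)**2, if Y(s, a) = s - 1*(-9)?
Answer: 10452289/23716 ≈ 440.73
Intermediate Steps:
Y(s, a) = 9 + s (Y(s, a) = s + 9 = 9 + s)
(1/(-161 + Y(-2, 21)) + 21)**2 = (1/(-161 + (9 - 2)) + 21)**2 = (1/(-161 + 7) + 21)**2 = (1/(-154) + 21)**2 = (-1/154 + 21)**2 = (3233/154)**2 = 10452289/23716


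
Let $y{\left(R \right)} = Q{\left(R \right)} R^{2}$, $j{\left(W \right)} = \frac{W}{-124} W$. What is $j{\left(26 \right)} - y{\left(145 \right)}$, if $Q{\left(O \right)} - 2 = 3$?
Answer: $- \frac{3259044}{31} \approx -1.0513 \cdot 10^{5}$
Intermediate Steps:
$Q{\left(O \right)} = 5$ ($Q{\left(O \right)} = 2 + 3 = 5$)
$j{\left(W \right)} = - \frac{W^{2}}{124}$ ($j{\left(W \right)} = W \left(- \frac{1}{124}\right) W = - \frac{W}{124} W = - \frac{W^{2}}{124}$)
$y{\left(R \right)} = 5 R^{2}$
$j{\left(26 \right)} - y{\left(145 \right)} = - \frac{26^{2}}{124} - 5 \cdot 145^{2} = \left(- \frac{1}{124}\right) 676 - 5 \cdot 21025 = - \frac{169}{31} - 105125 = - \frac{3259044}{31}$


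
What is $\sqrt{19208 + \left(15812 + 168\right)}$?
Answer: $2 \sqrt{8797} \approx 187.58$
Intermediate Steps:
$\sqrt{19208 + \left(15812 + 168\right)} = \sqrt{19208 + 15980} = \sqrt{35188} = 2 \sqrt{8797}$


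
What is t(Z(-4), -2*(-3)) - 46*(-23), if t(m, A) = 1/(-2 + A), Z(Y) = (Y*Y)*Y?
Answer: 4233/4 ≈ 1058.3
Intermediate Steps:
Z(Y) = Y³ (Z(Y) = Y²*Y = Y³)
t(Z(-4), -2*(-3)) - 46*(-23) = 1/(-2 - 2*(-3)) - 46*(-23) = 1/(-2 + 6) + 1058 = 1/4 + 1058 = ¼ + 1058 = 4233/4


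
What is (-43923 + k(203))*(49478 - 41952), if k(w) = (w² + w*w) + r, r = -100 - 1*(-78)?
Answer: 289547798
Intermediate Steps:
r = -22 (r = -100 + 78 = -22)
k(w) = -22 + 2*w² (k(w) = (w² + w*w) - 22 = (w² + w²) - 22 = 2*w² - 22 = -22 + 2*w²)
(-43923 + k(203))*(49478 - 41952) = (-43923 + (-22 + 2*203²))*(49478 - 41952) = (-43923 + (-22 + 2*41209))*7526 = (-43923 + (-22 + 82418))*7526 = (-43923 + 82396)*7526 = 38473*7526 = 289547798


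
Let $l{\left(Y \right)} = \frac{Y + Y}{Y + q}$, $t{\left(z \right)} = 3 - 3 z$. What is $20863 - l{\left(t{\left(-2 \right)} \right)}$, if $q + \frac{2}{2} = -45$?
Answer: $\frac{771949}{37} \approx 20864.0$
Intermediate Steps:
$q = -46$ ($q = -1 - 45 = -46$)
$l{\left(Y \right)} = \frac{2 Y}{-46 + Y}$ ($l{\left(Y \right)} = \frac{Y + Y}{Y - 46} = \frac{2 Y}{-46 + Y}$)
$20863 - l{\left(t{\left(-2 \right)} \right)} = 20863 - \frac{2 \left(3 - -6\right)}{-46 + \left(3 - -6\right)} = 20863 - \frac{2 \left(3 + 6\right)}{-46 + \left(3 + 6\right)} = 20863 - 2 \cdot 9 \frac{1}{-46 + 9} = 20863 - 2 \cdot 9 \frac{1}{-37} = 20863 - 2 \cdot 9 \left(- \frac{1}{37}\right) = 20863 - - \frac{18}{37} = 20863 + \frac{18}{37} = \frac{771949}{37}$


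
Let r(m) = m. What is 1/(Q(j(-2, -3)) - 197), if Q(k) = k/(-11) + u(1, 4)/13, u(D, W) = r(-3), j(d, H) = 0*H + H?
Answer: -143/28165 ≈ -0.0050772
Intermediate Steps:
j(d, H) = H (j(d, H) = 0 + H = H)
u(D, W) = -3
Q(k) = -3/13 - k/11 (Q(k) = k/(-11) - 3/13 = k*(-1/11) - 3*1/13 = -k/11 - 3/13 = -3/13 - k/11)
1/(Q(j(-2, -3)) - 197) = 1/((-3/13 - 1/11*(-3)) - 197) = 1/((-3/13 + 3/11) - 197) = 1/(6/143 - 197) = 1/(-28165/143) = -143/28165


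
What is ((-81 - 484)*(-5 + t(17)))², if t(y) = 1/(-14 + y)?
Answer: 62568100/9 ≈ 6.9520e+6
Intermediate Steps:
((-81 - 484)*(-5 + t(17)))² = ((-81 - 484)*(-5 + 1/(-14 + 17)))² = (-565*(-5 + 1/3))² = (-565*(-5 + ⅓))² = (-565*(-14/3))² = (7910/3)² = 62568100/9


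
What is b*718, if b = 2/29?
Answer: 1436/29 ≈ 49.517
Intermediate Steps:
b = 2/29 (b = 2*(1/29) = 2/29 ≈ 0.068966)
b*718 = (2/29)*718 = 1436/29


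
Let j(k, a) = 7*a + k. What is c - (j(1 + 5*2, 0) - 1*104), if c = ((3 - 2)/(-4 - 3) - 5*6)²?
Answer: 49078/49 ≈ 1001.6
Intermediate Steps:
j(k, a) = k + 7*a
c = 44521/49 (c = (1/(-7) - 30)² = (1*(-⅐) - 30)² = (-⅐ - 30)² = (-211/7)² = 44521/49 ≈ 908.59)
c - (j(1 + 5*2, 0) - 1*104) = 44521/49 - (((1 + 5*2) + 7*0) - 1*104) = 44521/49 - (((1 + 10) + 0) - 104) = 44521/49 - ((11 + 0) - 104) = 44521/49 - (11 - 104) = 44521/49 - 1*(-93) = 44521/49 + 93 = 49078/49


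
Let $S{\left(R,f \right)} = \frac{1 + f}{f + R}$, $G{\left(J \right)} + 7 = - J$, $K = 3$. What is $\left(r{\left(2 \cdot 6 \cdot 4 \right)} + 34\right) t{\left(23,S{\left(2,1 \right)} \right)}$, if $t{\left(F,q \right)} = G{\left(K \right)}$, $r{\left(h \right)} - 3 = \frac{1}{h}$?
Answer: $- \frac{8885}{24} \approx -370.21$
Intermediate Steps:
$G{\left(J \right)} = -7 - J$
$S{\left(R,f \right)} = \frac{1 + f}{R + f}$
$r{\left(h \right)} = 3 + \frac{1}{h}$
$t{\left(F,q \right)} = -10$ ($t{\left(F,q \right)} = -7 - 3 = -10$)
$\left(r{\left(2 \cdot 6 \cdot 4 \right)} + 34\right) t{\left(23,S{\left(2,1 \right)} \right)} = \left(\left(3 + \frac{1}{2 \cdot 6 \cdot 4}\right) + 34\right) \left(-10\right) = \left(\left(3 + \frac{1}{12 \cdot 4}\right) + 34\right) \left(-10\right) = \left(\left(3 + \frac{1}{48}\right) + 34\right) \left(-10\right) = \left(\frac{145}{48} + 34\right) \left(-10\right) = \frac{1777}{48} \left(-10\right) = - \frac{8885}{24}$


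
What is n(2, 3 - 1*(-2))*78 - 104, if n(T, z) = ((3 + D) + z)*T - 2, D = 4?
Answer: 1612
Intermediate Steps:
n(T, z) = -2 + T*(7 + z) (n(T, z) = ((3 + 4) + z)*T - 2 = (7 + z)*T - 2 = T*(7 + z) - 2 = -2 + T*(7 + z))
n(2, 3 - 1*(-2))*78 - 104 = (-2 + 7*2 + 2*(3 - 1*(-2)))*78 - 104 = (-2 + 14 + 2*(3 + 2))*78 - 104 = (-2 + 14 + 2*5)*78 - 104 = (-2 + 14 + 10)*78 - 104 = 22*78 - 104 = 1716 - 104 = 1612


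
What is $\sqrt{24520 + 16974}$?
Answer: $\sqrt{41494} \approx 203.7$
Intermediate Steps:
$\sqrt{24520 + 16974} = \sqrt{41494}$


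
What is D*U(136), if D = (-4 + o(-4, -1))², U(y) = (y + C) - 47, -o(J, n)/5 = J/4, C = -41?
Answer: 48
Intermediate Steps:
o(J, n) = -5*J/4
U(y) = -88 + y (U(y) = (y - 41) - 47 = (-41 + y) - 47 = -88 + y)
D = 1 (D = (-4 - 5/4*(-4))² = (-4 + 5)² = 1² = 1)
D*U(136) = 1*(-88 + 136) = 1*48 = 48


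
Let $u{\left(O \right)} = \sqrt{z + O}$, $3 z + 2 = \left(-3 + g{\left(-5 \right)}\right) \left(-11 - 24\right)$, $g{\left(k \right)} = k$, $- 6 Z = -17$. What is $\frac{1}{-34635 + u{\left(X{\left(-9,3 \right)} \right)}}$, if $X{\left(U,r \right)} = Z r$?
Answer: $- \frac{207810}{7197498743} - \frac{\sqrt{3642}}{7197498743} \approx -2.8881 \cdot 10^{-5}$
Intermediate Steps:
$Z = \frac{17}{6}$ ($Z = \left(- \frac{1}{6}\right) \left(-17\right) = \frac{17}{6} \approx 2.8333$)
$z = \frac{278}{3}$ ($z = - \frac{2}{3} + \frac{\left(-3 - 5\right) \left(-11 - 24\right)}{3} = - \frac{2}{3} + \frac{\left(-8\right) \left(-35\right)}{3} = - \frac{2}{3} + \frac{1}{3} \cdot 280 = - \frac{2}{3} + \frac{280}{3} = \frac{278}{3} \approx 92.667$)
$X{\left(U,r \right)} = \frac{17 r}{6}$
$u{\left(O \right)} = \sqrt{\frac{278}{3} + O}$
$\frac{1}{-34635 + u{\left(X{\left(-9,3 \right)} \right)}} = \frac{1}{-34635 + \frac{\sqrt{834 + 9 \cdot \frac{17}{6} \cdot 3}}{3}} = \frac{1}{-34635 + \frac{\sqrt{834 + 9 \cdot \frac{17}{2}}}{3}} = \frac{1}{-34635 + \frac{\sqrt{834 + \frac{153}{2}}}{3}} = \frac{1}{-34635 + \frac{\sqrt{\frac{1821}{2}}}{3}} = \frac{1}{-34635 + \frac{\frac{1}{2} \sqrt{3642}}{3}} = \frac{1}{-34635 + \frac{\sqrt{3642}}{6}}$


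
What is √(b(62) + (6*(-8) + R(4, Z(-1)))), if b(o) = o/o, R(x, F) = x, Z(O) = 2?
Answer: I*√43 ≈ 6.5574*I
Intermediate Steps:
b(o) = 1
√(b(62) + (6*(-8) + R(4, Z(-1)))) = √(1 + (6*(-8) + 4)) = √(1 + (-48 + 4)) = √(1 - 44) = √(-43) = I*√43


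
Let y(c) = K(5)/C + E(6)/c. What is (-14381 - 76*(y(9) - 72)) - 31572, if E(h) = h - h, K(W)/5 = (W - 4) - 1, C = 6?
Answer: -40481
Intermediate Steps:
K(W) = -25 + 5*W (K(W) = 5*((W - 4) - 1) = 5*((-4 + W) - 1) = 5*(-5 + W) = -25 + 5*W)
E(h) = 0
y(c) = 0 (y(c) = (-25 + 5*5)/6 + 0/c = (-25 + 25)*(⅙) + 0 = 0*(⅙) + 0 = 0 + 0 = 0)
(-14381 - 76*(y(9) - 72)) - 31572 = (-14381 - 76*(0 - 72)) - 31572 = (-14381 - 76*(-72)) - 31572 = (-14381 + 5472) - 31572 = -8909 - 31572 = -40481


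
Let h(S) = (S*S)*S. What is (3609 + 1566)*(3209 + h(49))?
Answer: 625440150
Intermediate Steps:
h(S) = S**3 (h(S) = S**2*S = S**3)
(3609 + 1566)*(3209 + h(49)) = (3609 + 1566)*(3209 + 49**3) = 5175*(3209 + 117649) = 5175*120858 = 625440150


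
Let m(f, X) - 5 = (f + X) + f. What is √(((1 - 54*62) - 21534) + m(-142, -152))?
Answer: 4*I*√1582 ≈ 159.1*I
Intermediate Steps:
m(f, X) = 5 + X + 2*f (m(f, X) = 5 + ((f + X) + f) = 5 + ((X + f) + f) = 5 + (X + 2*f) = 5 + X + 2*f)
√(((1 - 54*62) - 21534) + m(-142, -152)) = √(((1 - 54*62) - 21534) + (5 - 152 + 2*(-142))) = √(((1 - 3348) - 21534) + (5 - 152 - 284)) = √((-3347 - 21534) - 431) = √(-24881 - 431) = √(-25312) = 4*I*√1582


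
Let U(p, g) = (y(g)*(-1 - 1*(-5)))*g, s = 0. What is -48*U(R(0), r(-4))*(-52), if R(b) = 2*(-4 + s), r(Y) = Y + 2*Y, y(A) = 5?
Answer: -599040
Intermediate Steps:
r(Y) = 3*Y
R(b) = -8 (R(b) = 2*(-4 + 0) = 2*(-4) = -8)
U(p, g) = 20*g (U(p, g) = (5*(-1 - 1*(-5)))*g = (5*(-1 + 5))*g = (5*4)*g = 20*g)
-48*U(R(0), r(-4))*(-52) = -960*3*(-4)*(-52) = -960*(-12)*(-52) = -48*(-240)*(-52) = 11520*(-52) = -599040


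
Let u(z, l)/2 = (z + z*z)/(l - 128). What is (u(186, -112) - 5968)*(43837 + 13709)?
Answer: -3601142361/10 ≈ -3.6011e+8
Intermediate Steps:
u(z, l) = 2*(z + z²)/(-128 + l) (u(z, l) = 2*((z + z*z)/(l - 128)) = 2*((z + z²)/(-128 + l)) = 2*(z + z²)/(-128 + l))
(u(186, -112) - 5968)*(43837 + 13709) = (2*186*(1 + 186)/(-128 - 112) - 5968)*(43837 + 13709) = (2*186*187/(-240) - 5968)*57546 = (2*186*(-1/240)*187 - 5968)*57546 = (-5797/20 - 5968)*57546 = -125157/20*57546 = -3601142361/10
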